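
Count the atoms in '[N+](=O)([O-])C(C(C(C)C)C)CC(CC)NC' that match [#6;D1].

5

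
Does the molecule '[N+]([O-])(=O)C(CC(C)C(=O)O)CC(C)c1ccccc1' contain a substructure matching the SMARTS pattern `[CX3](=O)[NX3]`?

No

The pattern [CX3](=O)[NX3] describes a carbonyl carbon bonded to a trivalent nitrogen — an amide.
The closest candidate here is a carboxylic acid group (-C(=O)OH), but the carbonyl is bonded to O, not to an NX3 nitrogen. No other fragment satisfies the full query, so there is no match.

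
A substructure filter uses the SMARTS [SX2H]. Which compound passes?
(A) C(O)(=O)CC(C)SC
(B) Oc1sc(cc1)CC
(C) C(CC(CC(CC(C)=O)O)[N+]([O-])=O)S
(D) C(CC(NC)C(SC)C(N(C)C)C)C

[SX2H] describes an aliphatic sulfur with two connections, one being H (a thiol).
(A) has a methylthio ether (-SCH3) but the sulfur has H0 (bonded to two carbons), not H1.
(B) has a hydroxyl group (-OH) but it is an -OH, not an -SH.
(C) contains a thiol (-SH), which satisfies every atom and bond constraint.
(D) has a methylthio ether (-SCH3) but the sulfur has H0 (bonded to two carbons), not H1.
So the answer is (C).

C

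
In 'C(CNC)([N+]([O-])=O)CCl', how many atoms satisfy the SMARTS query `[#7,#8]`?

Check the 9 heavy atoms by environment: 4× C → no; 1× N (charge +1) → match; 1× O (charge -1) → match; 1× O → match; 1× N → match; 1× Cl → no.
Summing the matching environments: 1 + 1 + 1 + 1 = 4 matching atoms.

4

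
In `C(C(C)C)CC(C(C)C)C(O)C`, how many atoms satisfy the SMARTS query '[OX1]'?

0

Check the 12 heavy atoms by environment: 11× C (X4) → no; 1× O (X2) → no.
No environment satisfies the query, so 0 matching atoms.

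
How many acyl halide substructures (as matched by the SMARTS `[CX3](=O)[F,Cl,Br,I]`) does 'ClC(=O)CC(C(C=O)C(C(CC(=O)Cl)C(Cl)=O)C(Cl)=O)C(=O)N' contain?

4

[CX3](=O)[F,Cl,Br,I] is the SMARTS for an acyl halide: a carbonyl carbon bonded to a halogen.
The molecule carries 4 separate instances of an acyl chloride (-C(=O)Cl) meeting every constraint; each maps to a distinct set of atoms, giving 4 matches.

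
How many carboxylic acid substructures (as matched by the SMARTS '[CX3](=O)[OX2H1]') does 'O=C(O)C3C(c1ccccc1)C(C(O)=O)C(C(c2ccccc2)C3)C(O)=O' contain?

[CX3](=O)[OX2H1] is the SMARTS for a carboxylic acid: an sp2 carbon double-bonded to O and single-bonded to an -OH oxygen.
The molecule carries 3 separate instances of a carboxylic acid group (-C(=O)OH) meeting every constraint; each maps to a distinct set of atoms, giving 3 matches.

3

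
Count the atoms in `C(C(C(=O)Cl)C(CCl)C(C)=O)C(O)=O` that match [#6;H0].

3

The query [#6;H0] means: any carbon with no attached hydrogen.
Check the 14 heavy atoms by environment: 2× C (H2) → no; 2× C (H1) → no; 3× C (H0) → match; 3× O (H0) → no; 1× C (H3) → no; 2× Cl (H0) → no; 1× O (H1) → no.
That gives 3 matching atoms.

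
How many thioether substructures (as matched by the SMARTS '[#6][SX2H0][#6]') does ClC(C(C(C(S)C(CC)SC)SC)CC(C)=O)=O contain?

2

[#6][SX2H0][#6] is the SMARTS for a thioether: an aliphatic sulfur bridging two carbons with no H on the sulfur.
The molecule carries 2 separate instances of a methylthio ether (-SCH3) meeting every constraint; each maps to a distinct set of atoms, giving 2 matches.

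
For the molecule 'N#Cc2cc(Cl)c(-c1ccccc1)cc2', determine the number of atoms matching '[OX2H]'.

0

Check the 15 heavy atoms by environment: 8× c (aromatic, H1, X3) → no; 4× c (aromatic, H0, X3) → no; 1× Cl (H0, X1) → no; 1× C (H0, X2) → no; 1× N (H0, X1) → no.
No environment satisfies the query, so 0 matching atoms.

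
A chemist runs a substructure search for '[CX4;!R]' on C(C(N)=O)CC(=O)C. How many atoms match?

3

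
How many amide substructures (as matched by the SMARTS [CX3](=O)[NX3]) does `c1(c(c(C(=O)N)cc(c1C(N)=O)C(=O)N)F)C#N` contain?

3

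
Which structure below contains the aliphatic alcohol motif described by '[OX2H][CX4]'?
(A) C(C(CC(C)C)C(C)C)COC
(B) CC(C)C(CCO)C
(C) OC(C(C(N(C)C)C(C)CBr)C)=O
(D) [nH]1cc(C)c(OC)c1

B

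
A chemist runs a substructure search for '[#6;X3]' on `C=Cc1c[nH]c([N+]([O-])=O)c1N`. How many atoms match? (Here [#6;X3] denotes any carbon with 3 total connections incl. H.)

6

The query [#6;X3] means: any carbon (aromatic or not) with three total connections.
Check the 11 heavy atoms by environment: 1× n (aromatic, X3) → no; 4× c (aromatic, X3) → match; 1× N (charge +1, X3) → no; 1× O (charge -1, X1) → no; 1× O (X1) → no; 1× N (X3) → no; 2× C (X3) → match.
Summing the matching environments: 4 + 2 = 6 matching atoms.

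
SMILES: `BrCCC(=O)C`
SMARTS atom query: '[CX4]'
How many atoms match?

3

Check the 6 heavy atoms by environment: 3× C (X4) → match; 1× Br (X1) → no; 1× C (X3) → no; 1× O (X1) → no.
That gives 3 matching atoms.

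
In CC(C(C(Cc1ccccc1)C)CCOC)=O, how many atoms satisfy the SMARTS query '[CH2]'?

3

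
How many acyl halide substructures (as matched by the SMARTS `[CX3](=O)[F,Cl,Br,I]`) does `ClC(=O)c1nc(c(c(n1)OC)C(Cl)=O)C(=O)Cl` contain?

[CX3](=O)[F,Cl,Br,I] is the SMARTS for an acyl halide: a carbonyl carbon bonded to a halogen.
The molecule carries 3 separate instances of an acyl chloride (-C(=O)Cl) meeting every constraint; each maps to a distinct set of atoms, giving 3 matches.

3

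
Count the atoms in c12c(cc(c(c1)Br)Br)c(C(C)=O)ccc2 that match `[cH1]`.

The query [cH1] means: aromatic carbon bearing exactly one hydrogen.
Check the 15 heavy atoms by environment: 5× c (aromatic, H0) → no; 5× c (aromatic, H1) → match; 2× Br (H0) → no; 1× C (H0) → no; 1× O (H0) → no; 1× C (H3) → no.
That gives 5 matching atoms.

5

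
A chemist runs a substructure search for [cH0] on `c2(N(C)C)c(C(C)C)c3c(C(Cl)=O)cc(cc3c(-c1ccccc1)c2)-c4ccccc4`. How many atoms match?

9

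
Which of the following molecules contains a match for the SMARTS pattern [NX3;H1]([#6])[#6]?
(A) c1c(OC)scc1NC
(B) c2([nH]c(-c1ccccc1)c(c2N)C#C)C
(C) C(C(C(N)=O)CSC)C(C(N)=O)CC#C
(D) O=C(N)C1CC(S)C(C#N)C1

A

[NX3;H1]([#6])[#6] describes a trivalent nitrogen with one H, bonded to two carbons (a secondary amine).
(A) contains an N-methylamino group (-NHCH3), which satisfies every atom and bond constraint.
(B) has a primary amino group (-NH2) but the nitrogen has H2 and only one carbon neighbour.
(C) has a primary amide (-C(=O)NH2) but the -C(=O)NH2 nitrogen has H2, not H1.
(D) has a primary amide (-C(=O)NH2) but the -C(=O)NH2 nitrogen has H2, not H1.
So the answer is (A).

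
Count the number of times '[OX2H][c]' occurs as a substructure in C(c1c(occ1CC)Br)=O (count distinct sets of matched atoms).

[OX2H][c] is the SMARTS for a phenol: a hydroxyl oxygen attached to an aromatic carbon.
No fragment in the molecule satisfies every constraint, giving 0 matches.

0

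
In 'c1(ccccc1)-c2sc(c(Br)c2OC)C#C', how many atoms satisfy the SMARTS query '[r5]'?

The query [r5] means: r5 matches atoms in a five-membered ring.
Check the 16 heavy atoms by environment: 1× s (aromatic, in 5-ring) → match; 4× c (aromatic, in 5-ring) → match; 1× O (acyclic) → no; 3× C (acyclic) → no; 6× c (aromatic, in 6-ring) → no; 1× Br (acyclic) → no.
Summing the matching environments: 1 + 4 = 5 matching atoms.

5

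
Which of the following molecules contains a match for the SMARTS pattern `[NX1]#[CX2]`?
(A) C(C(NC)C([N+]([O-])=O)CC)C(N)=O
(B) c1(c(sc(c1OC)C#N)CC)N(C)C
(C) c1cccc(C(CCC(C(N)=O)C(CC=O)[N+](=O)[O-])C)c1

[NX1]#[CX2] describes a nitrogen triple-bonded to a two-connected carbon (a nitrile).
(A) has a nitro group (-[N+](=O)[O-]) but there is no C#N triple bond.
(B) contains a nitrile (-C#N), which satisfies every atom and bond constraint.
(C) has a primary amide (-C(=O)NH2) but the nitrogen is NX3, not NX1.
So the answer is (B).

B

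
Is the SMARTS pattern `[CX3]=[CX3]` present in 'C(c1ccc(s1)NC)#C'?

The pattern [CX3]=[CX3] describes a non-aromatic C=C double bond between two sp2 carbons — an alkene.
The closest candidate here is an ethynyl group (-C#CH), but the C-C bond is a triple bond, not a double bond. No other fragment satisfies the full query, so there is no match.

No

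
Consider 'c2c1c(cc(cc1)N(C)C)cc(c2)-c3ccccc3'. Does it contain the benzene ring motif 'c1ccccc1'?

The pattern c1ccccc1 describes six aromatic carbons in a ring — a benzene ring.
The molecule carries a phenyl ring, whose atoms satisfy every constraint of the query, so the pattern matches.

Yes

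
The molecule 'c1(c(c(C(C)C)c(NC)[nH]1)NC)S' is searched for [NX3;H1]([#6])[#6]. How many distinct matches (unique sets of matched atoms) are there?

[NX3;H1]([#6])[#6] is the SMARTS for a secondary amine: a trivalent nitrogen with one H, bonded to two carbons.
The molecule carries 2 separate instances of an N-methylamino group (-NHCH3) meeting every constraint; each maps to a distinct set of atoms, giving 2 matches.

2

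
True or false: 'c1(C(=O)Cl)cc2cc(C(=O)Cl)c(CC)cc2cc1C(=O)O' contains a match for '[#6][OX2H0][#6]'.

The pattern [#6][OX2H0][#6] describes an aliphatic oxygen bridging two carbons with no H on the oxygen — an ether.
The closest candidate here is a carboxylic acid group (-C(=O)OH), but the -OH oxygen has H1; the =O is OX1, not OX2. No other fragment satisfies the full query, so there is no match.

False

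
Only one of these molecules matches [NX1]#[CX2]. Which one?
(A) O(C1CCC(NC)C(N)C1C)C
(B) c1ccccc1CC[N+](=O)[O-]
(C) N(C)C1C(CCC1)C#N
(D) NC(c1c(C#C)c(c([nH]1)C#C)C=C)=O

C

[NX1]#[CX2] describes a nitrogen triple-bonded to a two-connected carbon (a nitrile).
(A) has a primary amino group (-NH2) but the nitrogen is NX3 (three connections), not NX1 triple-bonded.
(B) has a nitro group (-[N+](=O)[O-]) but there is no C#N triple bond.
(C) contains a nitrile (-C#N), which satisfies every atom and bond constraint.
(D) has a primary amide (-C(=O)NH2) but the nitrogen is NX3, not NX1.
So the answer is (C).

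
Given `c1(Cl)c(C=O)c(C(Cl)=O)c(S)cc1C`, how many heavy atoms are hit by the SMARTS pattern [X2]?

The query [X2] means: any atom with exactly two total connections (bonds + H).
Check the 14 heavy atoms by environment: 6× c (aromatic, X3) → no; 1× C (X4) → no; 1× S (X2) → match; 2× C (X3) → no; 2× O (X1) → no; 2× Cl (X1) → no.
That gives 1 matching atom.

1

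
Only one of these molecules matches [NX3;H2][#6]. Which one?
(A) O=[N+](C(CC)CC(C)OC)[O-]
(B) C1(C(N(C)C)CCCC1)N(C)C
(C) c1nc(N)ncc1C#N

[NX3;H2][#6] describes a trivalent nitrogen with two H attached to carbon (a primary amine).
(A) has a nitro group (-[N+](=O)[O-]) but the nitrogen is [N+] with no H, not NX3H2.
(B) has a dimethylamino group (-N(CH3)2) but the nitrogen has H0, not H2.
(C) contains a primary amino group (-NH2), which satisfies every atom and bond constraint.
So the answer is (C).

C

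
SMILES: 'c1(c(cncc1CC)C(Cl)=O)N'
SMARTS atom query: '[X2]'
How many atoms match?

1

The query [X2] means: any atom with exactly two total connections (bonds + H).
Check the 12 heavy atoms by environment: 1× n (aromatic, X2) → match; 5× c (aromatic, X3) → no; 1× N (X3) → no; 1× C (X3) → no; 1× O (X1) → no; 1× Cl (X1) → no; 2× C (X4) → no.
That gives 1 matching atom.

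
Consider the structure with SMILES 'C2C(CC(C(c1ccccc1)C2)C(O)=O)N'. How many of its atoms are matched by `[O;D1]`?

The query [O;D1] means: aliphatic oxygen bonded to exactly one heavy atom.
Check the 16 heavy atoms by environment: 4× C (D3) → no; 3× C (D2) → no; 1× c (aromatic, D3) → no; 5× c (aromatic, D2) → no; 2× O (D1) → match; 1× N (D1) → no.
That gives 2 matching atoms.

2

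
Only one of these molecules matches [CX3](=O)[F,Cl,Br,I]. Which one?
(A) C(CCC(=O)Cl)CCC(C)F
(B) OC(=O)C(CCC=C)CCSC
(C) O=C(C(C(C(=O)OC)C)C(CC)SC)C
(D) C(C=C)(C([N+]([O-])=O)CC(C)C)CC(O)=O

[CX3](=O)[F,Cl,Br,I] describes a carbonyl carbon bonded to a halogen (an acyl halide).
(A) contains an acyl chloride (-C(=O)Cl), which satisfies every atom and bond constraint.
(B) has a carboxylic acid group (-C(=O)OH) but the carbonyl is bonded to -OH, not to a halogen.
(C) has a methyl-ester group (-C(=O)OCH3) but the carbonyl is bonded to -O-C, not to a halogen.
(D) has a carboxylic acid group (-C(=O)OH) but the carbonyl is bonded to -OH, not to a halogen.
So the answer is (A).

A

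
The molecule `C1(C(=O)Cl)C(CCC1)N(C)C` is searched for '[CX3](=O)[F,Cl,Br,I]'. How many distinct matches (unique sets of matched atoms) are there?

[CX3](=O)[F,Cl,Br,I] is the SMARTS for an acyl halide: a carbonyl carbon bonded to a halogen.
Exactly one fragment in the molecule meets all constraints, giving 1 match.

1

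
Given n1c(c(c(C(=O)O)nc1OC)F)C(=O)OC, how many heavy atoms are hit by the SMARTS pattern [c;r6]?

4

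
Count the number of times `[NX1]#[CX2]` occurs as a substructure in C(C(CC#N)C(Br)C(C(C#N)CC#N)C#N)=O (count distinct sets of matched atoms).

[NX1]#[CX2] is the SMARTS for a nitrile: a nitrogen triple-bonded to a two-connected carbon.
The molecule carries 4 separate instances of a nitrile (-C#N) meeting every constraint; each maps to a distinct set of atoms, giving 4 matches.

4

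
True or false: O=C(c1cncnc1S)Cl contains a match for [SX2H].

The pattern [SX2H] describes an aliphatic sulfur with two connections, one being H — a thiol.
The molecule carries a thiol (-SH), whose atoms satisfy every constraint of the query, so the pattern matches.

True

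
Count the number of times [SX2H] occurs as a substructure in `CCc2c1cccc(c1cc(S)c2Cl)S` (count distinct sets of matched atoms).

[SX2H] is the SMARTS for a thiol: an aliphatic sulfur with two connections, one being H.
The molecule carries 2 separate instances of a thiol (-SH) meeting every constraint; each maps to a distinct set of atoms, giving 2 matches.

2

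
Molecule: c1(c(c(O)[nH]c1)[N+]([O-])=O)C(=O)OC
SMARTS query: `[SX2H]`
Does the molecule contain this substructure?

The pattern [SX2H] describes an aliphatic sulfur with two connections, one being H — a thiol.
The closest candidate here is a hydroxyl group (-OH), but it is an -OH, not an -SH. No other fragment satisfies the full query, so there is no match.

No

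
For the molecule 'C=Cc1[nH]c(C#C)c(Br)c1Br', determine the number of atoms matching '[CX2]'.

2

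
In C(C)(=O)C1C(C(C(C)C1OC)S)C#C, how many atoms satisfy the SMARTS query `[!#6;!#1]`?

3

Check the 14 heavy atoms by environment: 11× C → no; 1× S → match; 2× O → match.
Summing the matching environments: 1 + 2 = 3 matching atoms.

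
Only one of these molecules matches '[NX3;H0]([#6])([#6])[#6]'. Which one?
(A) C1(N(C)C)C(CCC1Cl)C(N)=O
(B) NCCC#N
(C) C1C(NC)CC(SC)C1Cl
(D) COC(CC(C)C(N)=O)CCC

[NX3;H0]([#6])([#6])[#6] describes a trivalent nitrogen with no H, bonded to three carbons (a tertiary amine).
(A) contains a dimethylamino group (-N(CH3)2), which satisfies every atom and bond constraint.
(B) has a primary amino group (-NH2) but the nitrogen has H2, not H0 with three carbons.
(C) has an N-methylamino group (-NHCH3) but the nitrogen still has one H (H1), not H0.
(D) has a primary amide (-C(=O)NH2) but the amide nitrogen has H2 and only one carbon neighbour.
So the answer is (A).

A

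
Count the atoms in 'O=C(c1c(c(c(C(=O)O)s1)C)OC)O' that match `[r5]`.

5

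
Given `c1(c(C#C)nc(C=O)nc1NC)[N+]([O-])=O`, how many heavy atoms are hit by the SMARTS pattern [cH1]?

0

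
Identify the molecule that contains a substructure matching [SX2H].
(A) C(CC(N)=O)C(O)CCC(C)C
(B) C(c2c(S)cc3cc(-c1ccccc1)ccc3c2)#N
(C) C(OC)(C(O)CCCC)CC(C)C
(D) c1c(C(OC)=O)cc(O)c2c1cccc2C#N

B

[SX2H] describes an aliphatic sulfur with two connections, one being H (a thiol).
(A) has a hydroxyl group (-OH) but it is an -OH, not an -SH.
(B) contains a thiol (-SH), which satisfies every atom and bond constraint.
(C) has a hydroxyl group (-OH) but it is an -OH, not an -SH.
(D) has a hydroxyl group (-OH) but it is an -OH, not an -SH.
So the answer is (B).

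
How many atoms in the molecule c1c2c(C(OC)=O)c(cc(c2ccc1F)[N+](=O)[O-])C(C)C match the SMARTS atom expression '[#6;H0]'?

7

Check the 21 heavy atoms by environment: 6× c (aromatic, H0) → match; 4× c (aromatic, H1) → no; 1× F (H0) → no; 1× C (H1) → no; 3× C (H3) → no; 1× N (charge +1, H0) → no; 1× O (charge -1, H0) → no; 3× O (H0) → no; 1× C (H0) → match.
Summing the matching environments: 6 + 1 = 7 matching atoms.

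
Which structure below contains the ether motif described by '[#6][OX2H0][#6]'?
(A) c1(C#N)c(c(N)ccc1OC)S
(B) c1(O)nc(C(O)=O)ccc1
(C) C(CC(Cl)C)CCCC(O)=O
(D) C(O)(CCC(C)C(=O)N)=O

[#6][OX2H0][#6] describes an aliphatic oxygen bridging two carbons with no H on the oxygen (an ether).
(A) contains a methoxy ether (-OCH3), which satisfies every atom and bond constraint.
(B) has a hydroxyl group (-OH) but the oxygen has H1, not H0 bridging two carbons.
(C) has a carboxylic acid group (-C(=O)OH) but the -OH oxygen has H1; the =O is OX1, not OX2.
(D) has a carboxylic acid group (-C(=O)OH) but the -OH oxygen has H1; the =O is OX1, not OX2.
So the answer is (A).

A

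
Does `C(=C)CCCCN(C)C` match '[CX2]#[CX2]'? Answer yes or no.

No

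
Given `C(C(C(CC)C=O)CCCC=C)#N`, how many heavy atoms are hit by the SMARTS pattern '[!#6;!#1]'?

2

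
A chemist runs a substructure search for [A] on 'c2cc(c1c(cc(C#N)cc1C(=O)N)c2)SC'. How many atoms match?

7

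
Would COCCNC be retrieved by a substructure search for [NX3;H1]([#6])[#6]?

The pattern [NX3;H1]([#6])[#6] describes a trivalent nitrogen with one H, bonded to two carbons — a secondary amine.
The molecule carries an N-methylamino group (-NHCH3), whose atoms satisfy every constraint of the query, so the pattern matches.

Yes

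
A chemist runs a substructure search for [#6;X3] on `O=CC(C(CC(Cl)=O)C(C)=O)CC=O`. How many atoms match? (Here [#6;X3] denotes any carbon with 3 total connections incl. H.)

4

The query [#6;X3] means: any carbon (aromatic or not) with three total connections.
Check the 14 heavy atoms by environment: 5× C (X4) → no; 4× C (X3) → match; 4× O (X1) → no; 1× Cl (X1) → no.
That gives 4 matching atoms.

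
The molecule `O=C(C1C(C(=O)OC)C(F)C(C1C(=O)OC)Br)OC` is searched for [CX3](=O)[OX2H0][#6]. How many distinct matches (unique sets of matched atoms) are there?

[CX3](=O)[OX2H0][#6] is the SMARTS for an ester: a carbonyl carbon bonded to an oxygen that is itself bonded to carbon (no H on that O).
The molecule carries 3 separate instances of a methyl-ester group (-C(=O)OCH3) meeting every constraint; each maps to a distinct set of atoms, giving 3 matches.

3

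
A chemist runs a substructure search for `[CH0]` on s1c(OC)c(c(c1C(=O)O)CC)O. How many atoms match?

1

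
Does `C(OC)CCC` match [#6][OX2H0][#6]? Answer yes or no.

The pattern [#6][OX2H0][#6] describes an aliphatic oxygen bridging two carbons with no H on the oxygen — an ether.
The molecule carries a methoxy ether (-OCH3), whose atoms satisfy every constraint of the query, so the pattern matches.

Yes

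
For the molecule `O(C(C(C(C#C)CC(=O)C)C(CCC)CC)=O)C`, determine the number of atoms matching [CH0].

3

The query [CH0] means: aliphatic carbon with no attached hydrogen.
Check the 18 heavy atoms by environment: 4× C (H2) → no; 4× C (H1) → no; 4× C (H3) → no; 3× C (H0) → match; 3× O (H0) → no.
That gives 3 matching atoms.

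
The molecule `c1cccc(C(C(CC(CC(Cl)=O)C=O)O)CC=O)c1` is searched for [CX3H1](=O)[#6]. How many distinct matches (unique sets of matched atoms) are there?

2

[CX3H1](=O)[#6] is the SMARTS for an aldehyde: an sp2 carbon with one H, double-bonded to O and single-bonded to carbon.
The molecule carries 2 separate instances of an aldehyde (-CHO) meeting every constraint; each maps to a distinct set of atoms, giving 2 matches.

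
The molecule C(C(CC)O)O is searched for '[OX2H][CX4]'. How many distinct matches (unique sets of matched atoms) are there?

[OX2H][CX4] is the SMARTS for an aliphatic alcohol: a hydroxyl oxygen bound to an sp3 (X4) carbon.
The molecule carries 2 separate instances of a hydroxyl group (-OH) meeting every constraint; each maps to a distinct set of atoms, giving 2 matches.

2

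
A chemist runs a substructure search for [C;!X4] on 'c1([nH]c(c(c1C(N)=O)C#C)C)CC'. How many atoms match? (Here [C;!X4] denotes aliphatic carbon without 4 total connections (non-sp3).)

3

The query [C;!X4] means: aliphatic carbon that does not have four total connections.
Check the 13 heavy atoms by environment: 1× n (aromatic, X3) → no; 4× c (aromatic, X3) → no; 2× C (X2) → match; 1× C (X3) → match; 1× O (X1) → no; 1× N (X3) → no; 3× C (X4) → no.
Summing the matching environments: 2 + 1 = 3 matching atoms.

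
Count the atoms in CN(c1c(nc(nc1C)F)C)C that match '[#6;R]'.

4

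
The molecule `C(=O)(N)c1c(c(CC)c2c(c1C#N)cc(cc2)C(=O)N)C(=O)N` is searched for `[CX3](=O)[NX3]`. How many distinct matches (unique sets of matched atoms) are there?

[CX3](=O)[NX3] is the SMARTS for an amide: a carbonyl carbon bonded to a trivalent nitrogen.
The molecule carries 3 separate instances of a primary amide (-C(=O)NH2) meeting every constraint; each maps to a distinct set of atoms, giving 3 matches.

3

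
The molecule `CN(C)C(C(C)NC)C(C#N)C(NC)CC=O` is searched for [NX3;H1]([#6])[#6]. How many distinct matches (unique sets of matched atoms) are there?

2

[NX3;H1]([#6])[#6] is the SMARTS for a secondary amine: a trivalent nitrogen with one H, bonded to two carbons.
The molecule carries 2 separate instances of an N-methylamino group (-NHCH3) meeting every constraint; each maps to a distinct set of atoms, giving 2 matches.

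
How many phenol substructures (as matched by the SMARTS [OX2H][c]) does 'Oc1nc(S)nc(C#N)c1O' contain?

2

[OX2H][c] is the SMARTS for a phenol: a hydroxyl oxygen attached to an aromatic carbon.
The molecule carries 2 separate instances of a hydroxyl group (-OH) meeting every constraint; each maps to a distinct set of atoms, giving 2 matches.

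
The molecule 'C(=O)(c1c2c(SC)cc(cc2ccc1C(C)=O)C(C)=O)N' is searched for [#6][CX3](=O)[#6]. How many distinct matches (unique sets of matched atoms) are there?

2

[#6][CX3](=O)[#6] is the SMARTS for a ketone: a carbonyl carbon (no H) flanked by two carbons.
The molecule carries 2 separate instances of an acetyl/ketone group (-C(=O)CH3) meeting every constraint; each maps to a distinct set of atoms, giving 2 matches.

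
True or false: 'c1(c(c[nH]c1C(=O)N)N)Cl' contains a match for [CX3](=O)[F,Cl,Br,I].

False

The pattern [CX3](=O)[F,Cl,Br,I] describes a carbonyl carbon bonded to a halogen — an acyl halide.
The closest candidate here is a chloro substituent, but the Cl is not on a carbonyl carbon. No other fragment satisfies the full query, so there is no match.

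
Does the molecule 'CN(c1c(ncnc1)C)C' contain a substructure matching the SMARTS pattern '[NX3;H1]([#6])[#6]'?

No

The pattern [NX3;H1]([#6])[#6] describes a trivalent nitrogen with one H, bonded to two carbons — a secondary amine.
The closest candidate here is a dimethylamino group (-N(CH3)2), but the nitrogen has H0, not H1. No other fragment satisfies the full query, so there is no match.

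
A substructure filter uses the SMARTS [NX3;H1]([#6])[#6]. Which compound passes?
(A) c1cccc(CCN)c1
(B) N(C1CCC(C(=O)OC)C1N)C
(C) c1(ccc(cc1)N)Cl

B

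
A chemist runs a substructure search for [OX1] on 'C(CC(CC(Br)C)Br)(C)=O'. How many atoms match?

1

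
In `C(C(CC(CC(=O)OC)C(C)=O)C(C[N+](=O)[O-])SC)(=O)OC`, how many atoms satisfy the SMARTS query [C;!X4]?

3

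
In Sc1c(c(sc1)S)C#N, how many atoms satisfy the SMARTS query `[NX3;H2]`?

0

The query [NX3;H2] means: aliphatic N with 3 total connections, two of them H — an -NH2 nitrogen (amine or amide).
Check the 9 heavy atoms by environment: 1× s (aromatic, H0, X2) → no; 1× c (aromatic, H1, X3) → no; 3× c (aromatic, H0, X3) → no; 2× S (H1, X2) → no; 1× C (H0, X2) → no; 1× N (H0, X1) → no.
No environment satisfies the query, so 0 matching atoms.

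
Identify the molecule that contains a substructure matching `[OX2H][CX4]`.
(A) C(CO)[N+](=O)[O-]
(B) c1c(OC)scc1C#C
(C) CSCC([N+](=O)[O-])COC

A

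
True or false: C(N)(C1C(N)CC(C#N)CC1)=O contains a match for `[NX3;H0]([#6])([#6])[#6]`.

False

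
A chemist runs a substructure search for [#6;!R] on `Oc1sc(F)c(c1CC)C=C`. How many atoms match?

4

The query [#6;!R] means: carbon not in any ring.
Check the 11 heavy atoms by environment: 1× s (aromatic, in 5-ring) → no; 4× c (aromatic, in 5-ring) → no; 4× C (acyclic) → match; 1× O (acyclic) → no; 1× F (acyclic) → no.
That gives 4 matching atoms.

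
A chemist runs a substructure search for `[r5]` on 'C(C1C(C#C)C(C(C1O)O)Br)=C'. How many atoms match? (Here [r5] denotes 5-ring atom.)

5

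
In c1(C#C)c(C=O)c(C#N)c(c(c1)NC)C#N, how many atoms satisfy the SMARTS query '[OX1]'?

1

The query [OX1] means: aliphatic oxygen with one total connection — typically a carbonyl =O or an oxide.
Check the 16 heavy atoms by environment: 6× c (aromatic, X3) → no; 1× N (X3) → no; 1× C (X4) → no; 4× C (X2) → no; 2× N (X1) → no; 1× C (X3) → no; 1× O (X1) → match.
That gives 1 matching atom.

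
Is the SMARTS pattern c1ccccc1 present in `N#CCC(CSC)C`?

The pattern c1ccccc1 describes six aromatic carbons in a ring — a benzene ring.
The closest candidate here is a methyl group (-CH3), but no six-membered all-carbon aromatic ring is present. No other fragment satisfies the full query, so there is no match.

No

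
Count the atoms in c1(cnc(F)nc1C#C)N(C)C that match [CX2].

2

The query [CX2] means: C with X2: aliphatic carbon with exactly 2 total connections.
Check the 12 heavy atoms by environment: 2× n (aromatic, X2) → no; 4× c (aromatic, X3) → no; 1× F (X1) → no; 1× N (X3) → no; 2× C (X4) → no; 2× C (X2) → match.
That gives 2 matching atoms.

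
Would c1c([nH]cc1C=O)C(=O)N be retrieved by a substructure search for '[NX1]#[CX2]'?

No

The pattern [NX1]#[CX2] describes a nitrogen triple-bonded to a two-connected carbon — a nitrile.
The closest candidate here is a primary amide (-C(=O)NH2), but the nitrogen is NX3, not NX1. No other fragment satisfies the full query, so there is no match.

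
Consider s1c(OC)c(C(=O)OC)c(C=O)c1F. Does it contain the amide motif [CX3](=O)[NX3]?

The pattern [CX3](=O)[NX3] describes a carbonyl carbon bonded to a trivalent nitrogen — an amide.
The closest candidate here is a methyl-ester group (-C(=O)OCH3), but the carbonyl is bonded to O, not to an NX3 nitrogen. No other fragment satisfies the full query, so there is no match.

No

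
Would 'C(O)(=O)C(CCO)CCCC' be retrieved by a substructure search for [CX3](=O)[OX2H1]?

Yes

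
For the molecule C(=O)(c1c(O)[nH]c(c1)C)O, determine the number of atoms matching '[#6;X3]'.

5

The query [#6;X3] means: any carbon (aromatic or not) with three total connections.
Check the 10 heavy atoms by environment: 1× n (aromatic, X3) → no; 4× c (aromatic, X3) → match; 1× C (X3) → match; 1× O (X1) → no; 2× O (X2) → no; 1× C (X4) → no.
Summing the matching environments: 4 + 1 = 5 matching atoms.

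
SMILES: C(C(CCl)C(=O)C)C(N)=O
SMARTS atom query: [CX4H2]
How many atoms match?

The query [CX4H2] means: sp3 carbon (X4) with exactly two hydrogens.
Check the 10 heavy atoms by environment: 2× C (H2, X4) → match; 1× C (H1, X4) → no; 2× C (H0, X3) → no; 2× O (H0, X1) → no; 1× C (H3, X4) → no; 1× N (H2, X3) → no; 1× Cl (H0, X1) → no.
That gives 2 matching atoms.

2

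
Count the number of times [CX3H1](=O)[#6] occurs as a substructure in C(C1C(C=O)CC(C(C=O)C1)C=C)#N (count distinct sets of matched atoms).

2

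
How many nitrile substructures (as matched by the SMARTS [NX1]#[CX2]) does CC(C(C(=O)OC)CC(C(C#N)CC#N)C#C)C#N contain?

3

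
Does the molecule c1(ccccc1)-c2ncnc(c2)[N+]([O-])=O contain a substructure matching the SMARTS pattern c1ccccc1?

Yes

The pattern c1ccccc1 describes six aromatic carbons in a ring — a benzene ring.
The molecule carries a phenyl ring, whose atoms satisfy every constraint of the query, so the pattern matches.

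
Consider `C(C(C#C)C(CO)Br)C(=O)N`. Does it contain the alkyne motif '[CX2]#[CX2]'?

The pattern [CX2]#[CX2] describes a carbon-carbon triple bond — an alkyne.
The molecule carries an ethynyl group (-C#CH), whose atoms satisfy every constraint of the query, so the pattern matches.

Yes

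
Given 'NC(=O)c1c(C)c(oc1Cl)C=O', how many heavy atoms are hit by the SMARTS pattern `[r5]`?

5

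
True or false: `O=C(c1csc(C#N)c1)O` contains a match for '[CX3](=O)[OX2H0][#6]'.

The pattern [CX3](=O)[OX2H0][#6] describes a carbonyl carbon bonded to an oxygen that is itself bonded to carbon (no H on that O) — an ester.
The closest candidate here is a carboxylic acid group (-C(=O)OH), but the singly-bonded O carries H (OX2H1, not H0). No other fragment satisfies the full query, so there is no match.

False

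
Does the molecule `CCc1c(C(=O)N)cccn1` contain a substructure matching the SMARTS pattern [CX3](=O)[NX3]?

Yes

The pattern [CX3](=O)[NX3] describes a carbonyl carbon bonded to a trivalent nitrogen — an amide.
The molecule carries a primary amide (-C(=O)NH2), whose atoms satisfy every constraint of the query, so the pattern matches.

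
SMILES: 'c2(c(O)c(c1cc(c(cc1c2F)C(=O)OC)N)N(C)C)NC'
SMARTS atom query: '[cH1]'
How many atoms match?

2

The query [cH1] means: aromatic carbon bearing exactly one hydrogen.
Check the 22 heavy atoms by environment: 8× c (aromatic, H0) → no; 2× c (aromatic, H1) → match; 1× N (H0) → no; 4× C (H3) → no; 1× N (H1) → no; 1× N (H2) → no; 1× C (H0) → no; 2× O (H0) → no; 1× O (H1) → no; 1× F (H0) → no.
That gives 2 matching atoms.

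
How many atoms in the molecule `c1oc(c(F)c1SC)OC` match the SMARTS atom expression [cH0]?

3

The query [cH0] means: aromatic carbon with no attached hydrogen (substituted or ring-fusion).
Check the 10 heavy atoms by environment: 1× o (aromatic, H0) → no; 1× c (aromatic, H1) → no; 3× c (aromatic, H0) → match; 1× S (H0) → no; 2× C (H3) → no; 1× O (H0) → no; 1× F (H0) → no.
That gives 3 matching atoms.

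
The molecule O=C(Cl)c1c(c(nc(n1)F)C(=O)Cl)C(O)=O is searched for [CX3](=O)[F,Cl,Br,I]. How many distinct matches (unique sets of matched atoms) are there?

[CX3](=O)[F,Cl,Br,I] is the SMARTS for an acyl halide: a carbonyl carbon bonded to a halogen.
The molecule carries 2 separate instances of an acyl chloride (-C(=O)Cl) meeting every constraint; each maps to a distinct set of atoms, giving 2 matches.

2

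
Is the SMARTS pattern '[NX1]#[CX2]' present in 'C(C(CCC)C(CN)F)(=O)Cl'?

No

The pattern [NX1]#[CX2] describes a nitrogen triple-bonded to a two-connected carbon — a nitrile.
The closest candidate here is a primary amino group (-NH2), but the nitrogen is NX3 (three connections), not NX1 triple-bonded. No other fragment satisfies the full query, so there is no match.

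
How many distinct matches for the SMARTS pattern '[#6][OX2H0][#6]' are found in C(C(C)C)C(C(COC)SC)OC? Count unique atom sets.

[#6][OX2H0][#6] is the SMARTS for an ether: an aliphatic oxygen bridging two carbons with no H on the oxygen.
The molecule carries 2 separate instances of a methoxy ether (-OCH3) meeting every constraint; each maps to a distinct set of atoms, giving 2 matches.

2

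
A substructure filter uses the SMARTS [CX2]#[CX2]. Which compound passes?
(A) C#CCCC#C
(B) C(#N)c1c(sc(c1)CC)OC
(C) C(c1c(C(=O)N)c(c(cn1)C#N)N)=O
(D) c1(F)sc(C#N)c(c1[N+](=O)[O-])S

[CX2]#[CX2] describes a carbon-carbon triple bond (an alkyne).
(A) contains an ethynyl group (-C#CH), which satisfies every atom and bond constraint.
(B) has a nitrile (-C#N) but the triple bond is C#N, not C#C.
(C) has a nitrile (-C#N) but the triple bond is C#N, not C#C.
(D) has a nitrile (-C#N) but the triple bond is C#N, not C#C.
So the answer is (A).

A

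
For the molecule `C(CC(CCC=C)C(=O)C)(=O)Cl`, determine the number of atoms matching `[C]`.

9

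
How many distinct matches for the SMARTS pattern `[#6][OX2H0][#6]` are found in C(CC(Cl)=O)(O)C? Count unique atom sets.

0

[#6][OX2H0][#6] is the SMARTS for an ether: an aliphatic oxygen bridging two carbons with no H on the oxygen.
The molecule has a hydroxyl group (-OH), but the oxygen has H1, not H0 bridging two carbons; nothing else fits, so there are 0 matches.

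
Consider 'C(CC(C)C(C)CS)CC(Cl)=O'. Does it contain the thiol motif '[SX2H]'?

Yes

The pattern [SX2H] describes an aliphatic sulfur with two connections, one being H — a thiol.
The molecule carries a thiol (-SH), whose atoms satisfy every constraint of the query, so the pattern matches.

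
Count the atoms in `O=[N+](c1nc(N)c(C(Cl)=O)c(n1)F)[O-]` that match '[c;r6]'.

The query [c;r6] means: aromatic carbon that belongs to a six-membered ring.
Check the 14 heavy atoms by environment: 2× n (aromatic, in 6-ring) → no; 4× c (aromatic, in 6-ring) → match; 1× N (acyclic) → no; 1× F (acyclic) → no; 1× C (acyclic) → no; 2× O (acyclic) → no; 1× Cl (acyclic) → no; 1× N (charge +1, acyclic) → no; 1× O (charge -1, acyclic) → no.
That gives 4 matching atoms.

4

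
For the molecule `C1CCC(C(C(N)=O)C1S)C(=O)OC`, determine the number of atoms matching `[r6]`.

The query [r6] means: r6 matches atoms in a six-membered ring.
Check the 14 heavy atoms by environment: 6× C (in 6-ring) → match; 3× C (acyclic) → no; 3× O (acyclic) → no; 1× S (acyclic) → no; 1× N (acyclic) → no.
That gives 6 matching atoms.

6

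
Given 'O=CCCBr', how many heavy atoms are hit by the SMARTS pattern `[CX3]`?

1

The query [CX3] means: C with X3: aliphatic carbon with exactly 3 total connections.
Check the 5 heavy atoms by environment: 2× C (X4) → no; 1× Br (X1) → no; 1× C (X3) → match; 1× O (X1) → no.
That gives 1 matching atom.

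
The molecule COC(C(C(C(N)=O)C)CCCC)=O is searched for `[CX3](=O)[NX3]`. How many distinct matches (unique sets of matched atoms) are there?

1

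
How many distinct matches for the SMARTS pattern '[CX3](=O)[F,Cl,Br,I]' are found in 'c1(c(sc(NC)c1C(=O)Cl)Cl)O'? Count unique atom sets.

[CX3](=O)[F,Cl,Br,I] is the SMARTS for an acyl halide: a carbonyl carbon bonded to a halogen.
Exactly one fragment in the molecule meets all constraints, giving 1 match.

1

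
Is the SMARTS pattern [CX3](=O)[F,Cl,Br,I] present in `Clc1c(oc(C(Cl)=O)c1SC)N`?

Yes

The pattern [CX3](=O)[F,Cl,Br,I] describes a carbonyl carbon bonded to a halogen — an acyl halide.
The molecule carries an acyl chloride (-C(=O)Cl), whose atoms satisfy every constraint of the query, so the pattern matches.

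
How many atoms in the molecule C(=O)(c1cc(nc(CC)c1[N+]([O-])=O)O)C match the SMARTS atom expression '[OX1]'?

3

The query [OX1] means: aliphatic oxygen with one total connection — typically a carbonyl =O or an oxide.
Check the 15 heavy atoms by environment: 1× n (aromatic, X2) → no; 5× c (aromatic, X3) → no; 1× O (X2) → no; 3× C (X4) → no; 1× C (X3) → no; 2× O (X1) → match; 1× N (charge +1, X3) → no; 1× O (charge -1, X1) → match.
Summing the matching environments: 2 + 1 = 3 matching atoms.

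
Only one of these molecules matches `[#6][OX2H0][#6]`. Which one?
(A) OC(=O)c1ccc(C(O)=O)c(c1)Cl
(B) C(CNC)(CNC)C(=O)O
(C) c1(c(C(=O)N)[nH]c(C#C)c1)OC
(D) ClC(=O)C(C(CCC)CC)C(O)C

C

[#6][OX2H0][#6] describes an aliphatic oxygen bridging two carbons with no H on the oxygen (an ether).
(A) has a carboxylic acid group (-C(=O)OH) but the -OH oxygen has H1; the =O is OX1, not OX2.
(B) has a carboxylic acid group (-C(=O)OH) but the -OH oxygen has H1; the =O is OX1, not OX2.
(C) contains a methoxy ether (-OCH3), which satisfies every atom and bond constraint.
(D) has a hydroxyl group (-OH) but the oxygen has H1, not H0 bridging two carbons.
So the answer is (C).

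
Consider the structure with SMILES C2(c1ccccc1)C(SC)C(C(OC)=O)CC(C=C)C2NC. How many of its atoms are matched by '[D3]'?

7

Check the 22 heavy atoms by environment: 6× C (D3) → match; 2× C (D2) → no; 4× C (D1) → no; 1× S (D2) → no; 1× O (D1) → no; 1× O (D2) → no; 1× c (aromatic, D3) → match; 5× c (aromatic, D2) → no; 1× N (D2) → no.
Summing the matching environments: 6 + 1 = 7 matching atoms.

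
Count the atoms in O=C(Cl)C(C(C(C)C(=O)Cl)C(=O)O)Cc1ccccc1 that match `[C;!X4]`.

Check the 20 heavy atoms by environment: 5× C (X4) → no; 3× C (X3) → match; 3× O (X1) → no; 2× Cl (X1) → no; 6× c (aromatic, X3) → no; 1× O (X2) → no.
That gives 3 matching atoms.

3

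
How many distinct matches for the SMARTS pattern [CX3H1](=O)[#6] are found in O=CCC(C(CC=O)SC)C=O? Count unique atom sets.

3

[CX3H1](=O)[#6] is the SMARTS for an aldehyde: an sp2 carbon with one H, double-bonded to O and single-bonded to carbon.
The molecule carries 3 separate instances of an aldehyde (-CHO) meeting every constraint; each maps to a distinct set of atoms, giving 3 matches.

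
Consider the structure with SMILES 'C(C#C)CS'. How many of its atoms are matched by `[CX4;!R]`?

The query [CX4;!R] means: aliphatic carbon with four total connections, not in a ring.
Check the 5 heavy atoms by environment: 2× C (X4, acyclic) → match; 1× S (X2, acyclic) → no; 2× C (X2, acyclic) → no.
That gives 2 matching atoms.

2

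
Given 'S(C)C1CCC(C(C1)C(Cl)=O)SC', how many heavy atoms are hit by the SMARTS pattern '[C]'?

The query [C] means: uppercase C matches aliphatic (non-aromatic) carbon only.
Check the 13 heavy atoms by environment: 9× C → match; 2× S → no; 1× O → no; 1× Cl → no.
That gives 9 matching atoms.

9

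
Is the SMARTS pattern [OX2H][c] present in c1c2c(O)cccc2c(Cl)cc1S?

Yes

The pattern [OX2H][c] describes a hydroxyl oxygen attached to an aromatic carbon — a phenol.
The molecule carries a hydroxyl group (-OH), whose atoms satisfy every constraint of the query, so the pattern matches.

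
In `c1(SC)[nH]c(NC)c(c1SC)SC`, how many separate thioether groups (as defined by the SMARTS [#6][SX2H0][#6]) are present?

[#6][SX2H0][#6] is the SMARTS for a thioether: an aliphatic sulfur bridging two carbons with no H on the sulfur.
The molecule carries 3 separate instances of a methylthio ether (-SCH3) meeting every constraint; each maps to a distinct set of atoms, giving 3 matches.

3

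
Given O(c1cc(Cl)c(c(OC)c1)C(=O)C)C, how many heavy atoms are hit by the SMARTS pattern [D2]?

The query [D2] means: atom with exactly two heavy-atom neighbours.
Check the 14 heavy atoms by environment: 4× c (aromatic, D3) → no; 2× c (aromatic, D2) → match; 2× O (D2) → match; 3× C (D1) → no; 1× Cl (D1) → no; 1× C (D3) → no; 1× O (D1) → no.
Summing the matching environments: 2 + 2 = 4 matching atoms.

4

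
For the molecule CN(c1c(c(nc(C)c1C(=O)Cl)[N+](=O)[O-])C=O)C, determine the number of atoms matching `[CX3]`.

Check the 18 heavy atoms by environment: 1× n (aromatic, X2) → no; 5× c (aromatic, X3) → no; 2× C (X3) → match; 3× O (X1) → no; 1× N (X3) → no; 3× C (X4) → no; 1× Cl (X1) → no; 1× N (charge +1, X3) → no; 1× O (charge -1, X1) → no.
That gives 2 matching atoms.

2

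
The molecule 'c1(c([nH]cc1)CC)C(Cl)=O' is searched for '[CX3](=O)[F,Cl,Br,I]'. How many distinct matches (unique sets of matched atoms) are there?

1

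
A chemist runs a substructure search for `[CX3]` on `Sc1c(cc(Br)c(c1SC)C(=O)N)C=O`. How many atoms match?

The query [CX3] means: C with X3: aliphatic carbon with exactly 3 total connections.
Check the 15 heavy atoms by environment: 6× c (aromatic, X3) → no; 2× C (X3) → match; 2× O (X1) → no; 1× N (X3) → no; 2× S (X2) → no; 1× Br (X1) → no; 1× C (X4) → no.
That gives 2 matching atoms.

2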